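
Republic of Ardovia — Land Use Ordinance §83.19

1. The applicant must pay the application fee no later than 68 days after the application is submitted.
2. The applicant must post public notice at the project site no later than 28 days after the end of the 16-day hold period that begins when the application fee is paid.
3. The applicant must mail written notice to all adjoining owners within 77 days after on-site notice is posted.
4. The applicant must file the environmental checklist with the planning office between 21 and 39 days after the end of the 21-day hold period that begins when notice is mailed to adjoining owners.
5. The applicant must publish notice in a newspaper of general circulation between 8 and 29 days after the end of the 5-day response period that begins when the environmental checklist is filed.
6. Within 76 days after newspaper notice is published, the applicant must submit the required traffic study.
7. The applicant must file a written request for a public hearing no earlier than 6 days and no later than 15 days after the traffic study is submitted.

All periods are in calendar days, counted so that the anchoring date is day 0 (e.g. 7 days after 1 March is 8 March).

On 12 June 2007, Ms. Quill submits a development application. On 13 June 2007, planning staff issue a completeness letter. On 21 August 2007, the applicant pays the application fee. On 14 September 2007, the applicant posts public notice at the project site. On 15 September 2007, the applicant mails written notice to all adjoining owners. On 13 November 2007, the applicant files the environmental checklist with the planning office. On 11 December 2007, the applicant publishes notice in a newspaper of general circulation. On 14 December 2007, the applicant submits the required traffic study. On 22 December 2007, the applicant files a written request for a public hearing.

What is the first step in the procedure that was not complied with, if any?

Step 1

Step 1: 68 days after 12 June 2007 (when the application is submitted) is 19 August 2007; not done until 21 August 2007, 2 days after the deadline.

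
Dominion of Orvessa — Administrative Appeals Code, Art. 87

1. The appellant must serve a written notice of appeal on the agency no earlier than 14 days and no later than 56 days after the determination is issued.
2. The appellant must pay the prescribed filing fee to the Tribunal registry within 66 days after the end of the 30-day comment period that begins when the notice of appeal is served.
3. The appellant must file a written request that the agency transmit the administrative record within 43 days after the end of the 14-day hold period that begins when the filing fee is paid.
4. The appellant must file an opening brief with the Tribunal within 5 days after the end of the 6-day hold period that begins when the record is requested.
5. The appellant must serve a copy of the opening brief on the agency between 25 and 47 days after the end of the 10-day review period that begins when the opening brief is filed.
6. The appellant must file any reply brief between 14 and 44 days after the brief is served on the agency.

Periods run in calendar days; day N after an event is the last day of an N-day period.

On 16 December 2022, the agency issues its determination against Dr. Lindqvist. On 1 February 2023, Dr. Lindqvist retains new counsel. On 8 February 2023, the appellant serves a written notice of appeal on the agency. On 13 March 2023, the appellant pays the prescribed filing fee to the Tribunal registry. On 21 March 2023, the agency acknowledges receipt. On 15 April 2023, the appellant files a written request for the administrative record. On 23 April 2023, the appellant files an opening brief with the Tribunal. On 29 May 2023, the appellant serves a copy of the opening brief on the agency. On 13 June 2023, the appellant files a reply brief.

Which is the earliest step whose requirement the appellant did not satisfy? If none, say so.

Step 1: the window is 14–56 days after 16 December 2022 (when the determination is issued), so 30 December 2022 through 10 February 2023; done 8 February 2023, which is between those dates.
Step 2: 66 days after 10 March 2023 (end of the 30-day comment period, which began when the notice of appeal is served on 8 February 2023) is 15 May 2023; 13 March 2023 is within that limit.
Step 3: 43 days after 27 March 2023 (end of the 14-day hold period, which began when the filing fee is paid on 13 March 2023) is 9 May 2023; 15 April 2023 is within that limit.
Step 4: 5 days after 21 April 2023 (end of the 6-day hold period, which began when the record is requested on 15 April 2023) is 26 April 2023; done 23 April 2023 — timely.
Step 5: the window is 25–47 days after 3 May 2023 (end of the 10-day review period, which began when the opening brief is filed on 23 April 2023), so 28 May 2023 through 19 June 2023; done 29 May 2023 — within the window.
Step 6: the window is 14–44 days after 29 May 2023 (when the brief is served on the agency), so 12 June 2023 through 12 July 2023; done 13 June 2023, which is between those dates.

None — every step was satisfied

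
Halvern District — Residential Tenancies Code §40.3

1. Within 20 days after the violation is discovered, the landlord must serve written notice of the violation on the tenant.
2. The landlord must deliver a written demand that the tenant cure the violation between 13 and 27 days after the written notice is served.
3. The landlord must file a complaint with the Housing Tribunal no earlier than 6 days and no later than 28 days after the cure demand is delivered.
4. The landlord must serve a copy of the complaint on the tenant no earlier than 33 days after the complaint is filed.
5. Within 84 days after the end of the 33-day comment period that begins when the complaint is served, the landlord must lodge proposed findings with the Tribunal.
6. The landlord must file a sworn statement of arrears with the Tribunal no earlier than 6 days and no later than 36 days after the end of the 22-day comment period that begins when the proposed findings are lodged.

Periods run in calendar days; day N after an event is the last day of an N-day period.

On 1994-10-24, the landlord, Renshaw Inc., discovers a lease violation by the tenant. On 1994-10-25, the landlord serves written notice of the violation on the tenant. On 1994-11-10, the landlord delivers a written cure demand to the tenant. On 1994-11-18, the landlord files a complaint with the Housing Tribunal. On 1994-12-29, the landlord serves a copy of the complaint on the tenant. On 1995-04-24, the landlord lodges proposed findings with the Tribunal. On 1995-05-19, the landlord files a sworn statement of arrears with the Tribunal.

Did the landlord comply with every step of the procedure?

No

Step 1: 20 days after 1994-10-24 (when the violation is discovered) is 1994-11-13; completed 1994-10-25, before the deadline.
Step 2: the window is 13–27 days after 1994-10-25 (when the written notice is served), so 1994-11-07 through 1994-11-21; done 1994-11-10, which is between those dates.
Step 3: the window is 6–28 days after 1994-11-10 (when the cure demand is delivered), so 1994-11-16 through 1994-12-08; done 1994-11-18, which is between those dates.
Step 4: the earliest permitted date is 33 days after 1994-11-18 (when the complaint is filed), i.e. 1994-12-21; done 1994-12-29, after the minimum wait.
Step 5: 84 days after 1995-01-31 (end of the 33-day comment period, which began when the complaint is served on 1994-12-29) is 1995-04-25; done 1995-04-24 — timely.
Step 6: the window is 6–36 days after 1995-05-16 (end of the 22-day comment period, which began when the proposed findings are lodged on 1995-04-24), so 1995-05-22 through 1995-06-21; 1995-05-19 is 3 days too early.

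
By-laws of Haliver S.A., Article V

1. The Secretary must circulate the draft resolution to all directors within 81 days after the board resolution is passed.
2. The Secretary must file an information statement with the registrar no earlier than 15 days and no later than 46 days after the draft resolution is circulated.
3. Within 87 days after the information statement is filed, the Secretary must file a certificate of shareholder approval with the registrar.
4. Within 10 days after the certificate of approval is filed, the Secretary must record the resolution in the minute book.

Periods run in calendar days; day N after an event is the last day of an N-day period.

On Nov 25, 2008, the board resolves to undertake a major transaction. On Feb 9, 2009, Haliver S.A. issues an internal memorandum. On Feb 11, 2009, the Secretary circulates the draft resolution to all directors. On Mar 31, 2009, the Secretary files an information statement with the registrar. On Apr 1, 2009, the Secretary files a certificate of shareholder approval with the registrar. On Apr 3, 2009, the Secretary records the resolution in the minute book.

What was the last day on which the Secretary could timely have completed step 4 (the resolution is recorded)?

Step 4 runs from Apr 1, 2009, when the certificate of approval is filed. 10 days after Apr 1, 2009 is Apr 11, 2009.

Apr 11, 2009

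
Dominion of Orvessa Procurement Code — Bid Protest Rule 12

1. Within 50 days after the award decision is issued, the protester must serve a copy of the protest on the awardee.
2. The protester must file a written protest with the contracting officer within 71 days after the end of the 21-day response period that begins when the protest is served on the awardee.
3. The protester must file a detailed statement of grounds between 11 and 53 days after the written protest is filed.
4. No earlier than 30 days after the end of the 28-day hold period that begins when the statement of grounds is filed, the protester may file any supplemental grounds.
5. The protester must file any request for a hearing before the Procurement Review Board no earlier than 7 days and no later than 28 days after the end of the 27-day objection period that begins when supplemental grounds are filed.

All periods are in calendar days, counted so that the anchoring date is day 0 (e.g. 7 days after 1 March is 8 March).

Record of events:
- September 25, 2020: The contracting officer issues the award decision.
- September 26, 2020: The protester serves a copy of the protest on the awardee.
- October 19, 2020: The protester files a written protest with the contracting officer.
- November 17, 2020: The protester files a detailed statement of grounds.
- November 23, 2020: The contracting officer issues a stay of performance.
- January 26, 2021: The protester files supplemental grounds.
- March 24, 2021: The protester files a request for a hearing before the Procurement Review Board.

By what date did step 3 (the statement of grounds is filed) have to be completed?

Step 3 runs from October 19, 2020, when the written protest is filed. The window is 11–53 days after October 19, 2020; it closes on December 11, 2020.

December 11, 2020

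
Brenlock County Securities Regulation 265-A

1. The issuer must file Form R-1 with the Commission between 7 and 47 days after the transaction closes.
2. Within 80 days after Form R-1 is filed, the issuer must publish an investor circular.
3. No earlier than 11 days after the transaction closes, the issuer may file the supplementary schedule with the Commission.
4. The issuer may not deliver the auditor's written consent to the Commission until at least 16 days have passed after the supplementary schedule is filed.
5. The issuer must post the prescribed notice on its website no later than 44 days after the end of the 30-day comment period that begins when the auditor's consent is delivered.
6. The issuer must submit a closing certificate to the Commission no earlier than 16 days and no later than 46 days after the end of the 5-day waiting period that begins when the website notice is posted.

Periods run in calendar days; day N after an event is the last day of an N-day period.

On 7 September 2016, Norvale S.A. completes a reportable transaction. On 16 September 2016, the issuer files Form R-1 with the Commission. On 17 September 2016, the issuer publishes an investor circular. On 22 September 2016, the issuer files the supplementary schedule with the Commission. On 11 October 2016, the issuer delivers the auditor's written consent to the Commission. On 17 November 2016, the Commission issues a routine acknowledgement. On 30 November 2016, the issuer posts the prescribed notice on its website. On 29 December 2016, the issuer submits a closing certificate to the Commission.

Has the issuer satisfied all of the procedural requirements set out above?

Step 1: the window is 7–47 days after 7 September 2016 (when the transaction closes), so 14 September 2016 through 24 October 2016; done 16 September 2016 — within the window.
Step 2: 80 days after 16 September 2016 (when Form R-1 is filed) is 5 December 2016; completed 17 September 2016, before the deadline.
Step 3: the earliest permitted date is 11 days after 7 September 2016 (when the transaction closes), i.e. 18 September 2016; done 22 September 2016, after the minimum wait.
Step 4: the earliest permitted date is 16 days after 22 September 2016 (when the supplementary schedule is filed), i.e. 8 October 2016; 11 October 2016 is on or after that date.
Step 5: 44 days after 10 November 2016 (end of the 30-day comment period, which began when the auditor's consent is delivered on 11 October 2016) is 24 December 2016; 30 November 2016 is within that limit.
Step 6: the window is 16–46 days after 5 December 2016 (end of the 5-day waiting period, which began when the website notice is posted on 30 November 2016), so 21 December 2016 through 20 January 2017; done 29 December 2016, which is between those dates.

Yes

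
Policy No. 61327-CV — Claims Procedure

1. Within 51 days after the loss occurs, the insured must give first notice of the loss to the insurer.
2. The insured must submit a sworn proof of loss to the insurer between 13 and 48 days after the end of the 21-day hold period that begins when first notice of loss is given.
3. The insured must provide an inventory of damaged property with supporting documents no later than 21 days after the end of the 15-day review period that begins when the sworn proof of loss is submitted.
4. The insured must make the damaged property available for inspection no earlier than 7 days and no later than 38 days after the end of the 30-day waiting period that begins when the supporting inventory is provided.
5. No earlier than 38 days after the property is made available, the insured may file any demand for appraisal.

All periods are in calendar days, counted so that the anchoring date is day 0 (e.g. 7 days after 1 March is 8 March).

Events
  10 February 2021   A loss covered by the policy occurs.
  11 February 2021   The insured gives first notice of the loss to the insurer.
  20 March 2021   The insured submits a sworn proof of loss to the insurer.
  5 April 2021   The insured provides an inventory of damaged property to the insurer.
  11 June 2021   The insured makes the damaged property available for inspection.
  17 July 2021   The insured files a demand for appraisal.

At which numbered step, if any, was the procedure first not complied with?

Step 1 — counting 51 days from 10 February 2021 (when the loss occurs) gives a deadline of 2 April 2021; 11 February 2021 is within that limit.
Step 2 — 13 and 48 days from 4 March 2021 (end of the 21-day hold period, which began when first notice of loss is given on 11 February 2021) are 17 March 2021 and 21 April 2021 respectively; 20 March 2021 falls inside that range.
Step 3 — counting 21 days from 4 April 2021 (end of the 15-day review period, which began when the sworn proof of loss is submitted on 20 March 2021) gives a deadline of 25 April 2021; 5 April 2021 is within that limit.
Step 4 — 7 and 38 days from 5 May 2021 (end of the 30-day waiting period, which began when the supporting inventory is provided on 5 April 2021) are 12 May 2021 and 12 June 2021 respectively; 11 June 2021 falls inside that range.
Step 5 — must wait 38 days from 11 June 2021 (when the property is made available), so not before 19 July 2021; 17 July 2021 is 2 days before the earliest permitted date.

Step 5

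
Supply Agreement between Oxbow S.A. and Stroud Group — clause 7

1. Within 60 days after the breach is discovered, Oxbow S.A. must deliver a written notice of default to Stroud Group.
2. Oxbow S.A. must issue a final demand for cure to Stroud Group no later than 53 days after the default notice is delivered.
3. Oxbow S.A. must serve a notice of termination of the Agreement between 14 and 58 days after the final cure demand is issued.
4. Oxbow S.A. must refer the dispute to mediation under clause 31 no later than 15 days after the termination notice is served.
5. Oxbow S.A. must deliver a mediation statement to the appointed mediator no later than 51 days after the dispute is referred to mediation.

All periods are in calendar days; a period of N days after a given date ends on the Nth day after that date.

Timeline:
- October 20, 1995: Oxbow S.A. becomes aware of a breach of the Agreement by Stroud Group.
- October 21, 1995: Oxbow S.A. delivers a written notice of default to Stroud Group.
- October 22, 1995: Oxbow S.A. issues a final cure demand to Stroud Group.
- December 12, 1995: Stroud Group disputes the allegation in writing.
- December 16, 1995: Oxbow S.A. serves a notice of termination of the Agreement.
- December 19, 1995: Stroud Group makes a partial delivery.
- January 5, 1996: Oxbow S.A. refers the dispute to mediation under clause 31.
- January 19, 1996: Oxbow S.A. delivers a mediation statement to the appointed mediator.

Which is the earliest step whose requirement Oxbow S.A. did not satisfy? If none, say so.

Step 1: 60 days after October 20, 1995 (when the breach is discovered) is December 19, 1995; October 21, 1995 is within that limit.
Step 2: 53 days after October 21, 1995 (when the default notice is delivered) is December 13, 1995; completed October 22, 1995, before the deadline.
Step 3: the window is 14–58 days after October 22, 1995 (when the final cure demand is issued), so November 5, 1995 through December 19, 1995; done December 16, 1995 — within the window.
Step 4: 15 days after December 16, 1995 (when the termination notice is served) is December 31, 1995; done January 5, 1996 — 5 days late.
The analysis stops there.

Step 4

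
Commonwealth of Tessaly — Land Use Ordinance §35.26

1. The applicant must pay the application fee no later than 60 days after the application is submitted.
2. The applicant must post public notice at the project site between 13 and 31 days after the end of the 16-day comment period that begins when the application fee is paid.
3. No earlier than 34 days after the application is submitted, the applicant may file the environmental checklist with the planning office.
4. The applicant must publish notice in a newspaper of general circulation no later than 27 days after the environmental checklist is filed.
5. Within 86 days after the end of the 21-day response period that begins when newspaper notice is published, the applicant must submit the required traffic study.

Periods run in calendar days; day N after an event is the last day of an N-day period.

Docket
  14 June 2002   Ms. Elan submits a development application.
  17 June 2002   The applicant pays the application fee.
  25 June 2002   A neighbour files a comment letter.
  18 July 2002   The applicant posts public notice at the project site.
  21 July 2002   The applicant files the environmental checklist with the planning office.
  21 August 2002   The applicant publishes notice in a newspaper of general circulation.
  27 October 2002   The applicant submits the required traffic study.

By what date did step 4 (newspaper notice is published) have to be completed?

17 August 2002

Step 4 runs from 21 July 2002, when the environmental checklist is filed. 27 days after 21 July 2002 is 17 August 2002.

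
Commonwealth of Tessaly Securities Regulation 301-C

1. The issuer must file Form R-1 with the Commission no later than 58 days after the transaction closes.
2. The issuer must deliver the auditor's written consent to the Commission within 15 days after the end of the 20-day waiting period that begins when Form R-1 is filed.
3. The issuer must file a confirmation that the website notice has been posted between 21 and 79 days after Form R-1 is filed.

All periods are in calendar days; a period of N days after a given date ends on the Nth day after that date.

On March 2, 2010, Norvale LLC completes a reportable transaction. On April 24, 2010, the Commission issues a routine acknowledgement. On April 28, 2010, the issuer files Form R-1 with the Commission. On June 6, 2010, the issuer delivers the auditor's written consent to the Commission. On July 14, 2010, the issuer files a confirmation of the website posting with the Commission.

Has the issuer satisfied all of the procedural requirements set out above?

Step 1: 58 days after March 2, 2010 (when the transaction closes) is April 29, 2010; done April 28, 2010 — timely.
Step 2: 15 days after May 18, 2010 (end of the 20-day waiting period, which began when Form R-1 is filed on April 28, 2010) is June 2, 2010; done June 6, 2010 — 4 days late.
The procedure was therefore not followed at step 2.

No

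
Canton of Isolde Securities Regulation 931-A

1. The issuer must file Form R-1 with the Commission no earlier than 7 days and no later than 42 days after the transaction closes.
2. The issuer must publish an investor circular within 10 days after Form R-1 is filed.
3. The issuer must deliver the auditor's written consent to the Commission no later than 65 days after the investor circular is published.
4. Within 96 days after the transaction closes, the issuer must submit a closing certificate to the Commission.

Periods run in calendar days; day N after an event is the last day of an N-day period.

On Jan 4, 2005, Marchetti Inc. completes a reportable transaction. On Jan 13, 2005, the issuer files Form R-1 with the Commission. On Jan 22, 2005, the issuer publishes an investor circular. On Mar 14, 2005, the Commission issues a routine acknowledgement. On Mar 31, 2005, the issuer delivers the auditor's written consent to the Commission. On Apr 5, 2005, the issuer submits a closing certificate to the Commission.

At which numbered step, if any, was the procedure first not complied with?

(1) the permitted window runs from Jan 4, 2005 + 7 = Jan 11, 2005 to Jan 4, 2005 + 42 = Feb 15, 2005; Jan 13, 2005 falls inside that range.
(2) due by Jan 13, 2005 + 10 days = Jan 23, 2005; done Jan 22, 2005 — timely.
(3) due by Jan 22, 2005 + 65 days = Mar 28, 2005; done Mar 31, 2005 — 3 days late.
The procedure was therefore not followed at step 3.

Step 3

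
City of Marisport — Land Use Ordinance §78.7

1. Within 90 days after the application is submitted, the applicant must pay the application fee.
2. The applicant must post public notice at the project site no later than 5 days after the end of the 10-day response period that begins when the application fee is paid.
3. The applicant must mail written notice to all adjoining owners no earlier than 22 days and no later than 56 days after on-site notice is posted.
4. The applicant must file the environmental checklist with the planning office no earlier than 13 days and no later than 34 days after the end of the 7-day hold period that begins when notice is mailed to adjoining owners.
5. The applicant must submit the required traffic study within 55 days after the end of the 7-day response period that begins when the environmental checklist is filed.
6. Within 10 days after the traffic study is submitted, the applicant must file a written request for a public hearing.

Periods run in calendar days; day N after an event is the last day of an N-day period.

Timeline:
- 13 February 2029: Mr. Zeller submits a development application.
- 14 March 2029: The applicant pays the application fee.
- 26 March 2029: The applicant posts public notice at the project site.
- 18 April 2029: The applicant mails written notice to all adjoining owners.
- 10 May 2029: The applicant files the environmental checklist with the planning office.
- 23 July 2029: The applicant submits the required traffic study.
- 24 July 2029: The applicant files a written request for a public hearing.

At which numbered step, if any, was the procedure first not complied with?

Step 1 — counting 90 days from 13 February 2029 (when the application is submitted) gives a deadline of 14 May 2029; done 14 March 2029 — timely.
Step 2 — counting 5 days from 24 March 2029 (end of the 10-day response period, which began when the application fee is paid on 14 March 2029) gives a deadline of 29 March 2029; done 26 March 2029 — timely.
Step 3 — 22 and 56 days from 26 March 2029 (when on-site notice is posted) are 17 April 2029 and 21 May 2029 respectively; done 18 April 2029 — within the window.
Step 4 — 13 and 34 days from 25 April 2029 (end of the 7-day hold period, which began when notice is mailed to adjoining owners on 18 April 2029) are 8 May 2029 and 29 May 2029 respectively; done 10 May 2029 — within the window.
Step 5 — counting 55 days from 17 May 2029 (end of the 7-day response period, which began when the environmental checklist is filed on 10 May 2029) gives a deadline of 11 July 2029; 23 July 2029 misses that deadline by 12 days.

Step 5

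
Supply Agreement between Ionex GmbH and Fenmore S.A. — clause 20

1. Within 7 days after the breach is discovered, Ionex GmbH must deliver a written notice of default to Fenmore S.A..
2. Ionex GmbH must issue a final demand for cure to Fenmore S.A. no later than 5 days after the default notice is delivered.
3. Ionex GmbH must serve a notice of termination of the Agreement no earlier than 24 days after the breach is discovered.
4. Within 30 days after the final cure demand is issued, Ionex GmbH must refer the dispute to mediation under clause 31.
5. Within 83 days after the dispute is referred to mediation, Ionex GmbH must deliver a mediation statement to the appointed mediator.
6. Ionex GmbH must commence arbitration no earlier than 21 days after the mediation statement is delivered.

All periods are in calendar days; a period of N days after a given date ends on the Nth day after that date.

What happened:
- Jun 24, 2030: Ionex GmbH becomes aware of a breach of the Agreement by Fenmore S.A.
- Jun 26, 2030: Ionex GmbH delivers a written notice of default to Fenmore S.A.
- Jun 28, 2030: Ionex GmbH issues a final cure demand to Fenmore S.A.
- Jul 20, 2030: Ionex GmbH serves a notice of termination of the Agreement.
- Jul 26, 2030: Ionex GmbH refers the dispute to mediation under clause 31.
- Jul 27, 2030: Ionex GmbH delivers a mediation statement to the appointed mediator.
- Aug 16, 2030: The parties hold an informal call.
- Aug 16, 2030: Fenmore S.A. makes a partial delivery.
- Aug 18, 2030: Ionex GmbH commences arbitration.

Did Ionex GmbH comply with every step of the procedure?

Yes

Step 1: 7 days after Jun 24, 2030 (when the breach is discovered) is Jul 1, 2030; completed Jun 26, 2030, before the deadline.
Step 2: 5 days after Jun 26, 2030 (when the default notice is delivered) is Jul 1, 2030; done Jun 28, 2030 — timely.
Step 3: the earliest permitted date is 24 days after Jun 24, 2030 (when the breach is discovered), i.e. Jul 18, 2030; done Jul 20, 2030 — permitted.
Step 4: 30 days after Jun 28, 2030 (when the final cure demand is issued) is Jul 28, 2030; completed Jul 26, 2030, before the deadline.
Step 5: 83 days after Jul 26, 2030 (when the dispute is referred to mediation) is Oct 17, 2030; Jul 27, 2030 is within that limit.
Step 6: the earliest permitted date is 21 days after Jul 27, 2030 (when the mediation statement is delivered), i.e. Aug 17, 2030; done Aug 18, 2030, after the minimum wait.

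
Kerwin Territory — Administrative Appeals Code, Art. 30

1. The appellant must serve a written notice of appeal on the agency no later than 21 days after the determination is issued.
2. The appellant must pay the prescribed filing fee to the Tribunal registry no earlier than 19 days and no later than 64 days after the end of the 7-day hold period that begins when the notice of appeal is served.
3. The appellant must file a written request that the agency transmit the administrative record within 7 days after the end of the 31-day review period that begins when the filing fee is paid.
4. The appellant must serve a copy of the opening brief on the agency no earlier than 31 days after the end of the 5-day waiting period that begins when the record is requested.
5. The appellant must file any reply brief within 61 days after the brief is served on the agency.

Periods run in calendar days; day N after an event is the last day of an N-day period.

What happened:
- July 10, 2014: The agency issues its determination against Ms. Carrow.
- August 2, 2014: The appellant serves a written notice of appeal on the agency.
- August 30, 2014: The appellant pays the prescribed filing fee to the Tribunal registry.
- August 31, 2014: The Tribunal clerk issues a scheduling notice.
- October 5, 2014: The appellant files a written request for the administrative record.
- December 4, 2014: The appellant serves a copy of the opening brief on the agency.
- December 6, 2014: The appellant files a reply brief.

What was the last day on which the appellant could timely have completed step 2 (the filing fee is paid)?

The notice of appeal is served on August 2, 2014; the 7-day hold period therefore ends August 9, 2014, and step 2 runs from that date. The window is 19–64 days after August 9, 2014; it closes on October 12, 2014.

October 12, 2014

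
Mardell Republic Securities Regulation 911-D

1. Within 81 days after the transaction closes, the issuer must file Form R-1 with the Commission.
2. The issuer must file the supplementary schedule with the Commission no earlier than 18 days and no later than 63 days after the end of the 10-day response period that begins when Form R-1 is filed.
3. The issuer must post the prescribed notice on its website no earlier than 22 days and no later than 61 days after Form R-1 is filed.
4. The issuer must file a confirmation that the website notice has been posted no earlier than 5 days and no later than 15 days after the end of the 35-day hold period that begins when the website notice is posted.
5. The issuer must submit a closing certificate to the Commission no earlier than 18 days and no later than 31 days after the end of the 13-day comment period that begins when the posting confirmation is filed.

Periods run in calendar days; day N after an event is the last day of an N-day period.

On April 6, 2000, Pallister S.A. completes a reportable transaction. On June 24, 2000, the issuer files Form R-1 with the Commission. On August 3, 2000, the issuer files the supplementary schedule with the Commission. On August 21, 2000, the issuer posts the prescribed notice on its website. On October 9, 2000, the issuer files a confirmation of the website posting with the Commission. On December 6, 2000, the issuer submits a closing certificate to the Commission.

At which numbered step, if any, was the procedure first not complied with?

(1) due by April 6, 2000 + 81 days = June 26, 2000; June 24, 2000 is within that limit.
(2) the permitted window runs from July 4, 2000 + 18 = July 22, 2000 to July 4, 2000 + 63 = September 5, 2000; done August 3, 2000 — within the window.
(3) the permitted window runs from June 24, 2000 + 22 = July 16, 2000 to June 24, 2000 + 61 = August 24, 2000; done August 21, 2000, which is between those dates.
(4) the permitted window runs from September 25, 2000 + 5 = September 30, 2000 to September 25, 2000 + 15 = October 10, 2000; October 9, 2000 falls inside that range.
(5) the permitted window runs from October 22, 2000 + 18 = November 9, 2000 to October 22, 2000 + 31 = November 22, 2000; done December 6, 2000 — 14 days after the window closed.

Step 5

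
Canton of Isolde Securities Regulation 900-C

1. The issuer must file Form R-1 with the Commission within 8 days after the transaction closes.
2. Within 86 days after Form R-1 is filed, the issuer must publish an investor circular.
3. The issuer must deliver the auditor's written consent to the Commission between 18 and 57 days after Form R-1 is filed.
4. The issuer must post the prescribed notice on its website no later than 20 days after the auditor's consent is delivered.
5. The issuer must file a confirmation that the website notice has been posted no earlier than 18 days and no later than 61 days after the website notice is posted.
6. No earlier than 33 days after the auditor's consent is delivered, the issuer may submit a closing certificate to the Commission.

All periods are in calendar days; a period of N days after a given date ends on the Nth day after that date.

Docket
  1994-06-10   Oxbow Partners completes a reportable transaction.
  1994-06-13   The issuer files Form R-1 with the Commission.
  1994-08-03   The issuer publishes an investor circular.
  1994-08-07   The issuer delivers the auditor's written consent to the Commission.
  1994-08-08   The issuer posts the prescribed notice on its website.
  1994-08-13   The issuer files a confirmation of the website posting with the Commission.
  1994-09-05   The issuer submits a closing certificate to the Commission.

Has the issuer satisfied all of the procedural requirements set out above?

No

Step 1: 8 days after 1994-06-10 (when the transaction closes) is 1994-06-18; done 1994-06-13 — timely.
Step 2: 86 days after 1994-06-13 (when Form R-1 is filed) is 1994-09-07; completed 1994-08-03, before the deadline.
Step 3: the window is 18–57 days after 1994-06-13 (when Form R-1 is filed), so 1994-07-01 through 1994-08-09; done 1994-08-07 — within the window.
Step 4: 20 days after 1994-08-07 (when the auditor's consent is delivered) is 1994-08-27; done 1994-08-08 — timely.
Step 5: the window is 18–61 days after 1994-08-08 (when the website notice is posted), so 1994-08-26 through 1994-10-08; done 1994-08-13 — 13 days before the window opened.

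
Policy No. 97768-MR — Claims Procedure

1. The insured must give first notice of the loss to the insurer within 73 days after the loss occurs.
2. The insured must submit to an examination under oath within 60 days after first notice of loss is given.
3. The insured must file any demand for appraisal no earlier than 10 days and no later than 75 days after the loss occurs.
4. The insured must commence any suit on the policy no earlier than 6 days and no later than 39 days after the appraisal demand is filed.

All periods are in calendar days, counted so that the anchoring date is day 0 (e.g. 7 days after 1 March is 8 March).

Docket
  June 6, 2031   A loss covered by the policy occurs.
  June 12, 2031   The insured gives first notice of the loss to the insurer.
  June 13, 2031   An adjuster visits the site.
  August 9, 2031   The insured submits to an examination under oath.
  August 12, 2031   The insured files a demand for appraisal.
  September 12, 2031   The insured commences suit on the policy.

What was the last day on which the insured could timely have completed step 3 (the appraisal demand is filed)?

Step 3 runs from June 6, 2031, when the loss occurs. The window is 10–75 days after June 6, 2031; it closes on August 20, 2031.

August 20, 2031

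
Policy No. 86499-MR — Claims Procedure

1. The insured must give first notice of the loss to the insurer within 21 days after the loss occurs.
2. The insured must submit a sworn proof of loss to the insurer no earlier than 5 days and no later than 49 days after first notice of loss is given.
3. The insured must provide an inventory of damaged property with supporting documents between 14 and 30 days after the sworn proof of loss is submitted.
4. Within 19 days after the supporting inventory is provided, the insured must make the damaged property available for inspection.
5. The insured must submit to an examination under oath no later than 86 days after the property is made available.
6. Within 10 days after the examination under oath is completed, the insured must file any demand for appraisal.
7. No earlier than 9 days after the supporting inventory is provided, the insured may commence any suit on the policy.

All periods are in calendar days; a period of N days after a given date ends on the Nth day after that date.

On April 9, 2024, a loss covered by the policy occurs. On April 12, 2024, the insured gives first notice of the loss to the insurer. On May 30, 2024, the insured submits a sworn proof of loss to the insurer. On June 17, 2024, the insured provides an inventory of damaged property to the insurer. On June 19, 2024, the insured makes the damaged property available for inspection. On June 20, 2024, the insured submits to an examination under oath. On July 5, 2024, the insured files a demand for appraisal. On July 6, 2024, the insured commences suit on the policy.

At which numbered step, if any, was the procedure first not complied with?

Step 6

Step 1: 21 days after April 9, 2024 (when the loss occurs) is April 30, 2024; done April 12, 2024 — timely.
Step 2: the window is 5–49 days after April 12, 2024 (when first notice of loss is given), so April 17, 2024 through May 31, 2024; May 30, 2024 falls inside that range.
Step 3: the window is 14–30 days after May 30, 2024 (when the sworn proof of loss is submitted), so June 13, 2024 through June 29, 2024; done June 17, 2024 — within the window.
Step 4: 19 days after June 17, 2024 (when the supporting inventory is provided) is July 6, 2024; completed June 19, 2024, before the deadline.
Step 5: 86 days after June 19, 2024 (when the property is made available) is September 13, 2024; June 20, 2024 is within that limit.
Step 6: 10 days after June 20, 2024 (when the examination under oath is completed) is June 30, 2024; July 5, 2024 misses that deadline by 5 days.
No need to go further; step 6 was not satisfied.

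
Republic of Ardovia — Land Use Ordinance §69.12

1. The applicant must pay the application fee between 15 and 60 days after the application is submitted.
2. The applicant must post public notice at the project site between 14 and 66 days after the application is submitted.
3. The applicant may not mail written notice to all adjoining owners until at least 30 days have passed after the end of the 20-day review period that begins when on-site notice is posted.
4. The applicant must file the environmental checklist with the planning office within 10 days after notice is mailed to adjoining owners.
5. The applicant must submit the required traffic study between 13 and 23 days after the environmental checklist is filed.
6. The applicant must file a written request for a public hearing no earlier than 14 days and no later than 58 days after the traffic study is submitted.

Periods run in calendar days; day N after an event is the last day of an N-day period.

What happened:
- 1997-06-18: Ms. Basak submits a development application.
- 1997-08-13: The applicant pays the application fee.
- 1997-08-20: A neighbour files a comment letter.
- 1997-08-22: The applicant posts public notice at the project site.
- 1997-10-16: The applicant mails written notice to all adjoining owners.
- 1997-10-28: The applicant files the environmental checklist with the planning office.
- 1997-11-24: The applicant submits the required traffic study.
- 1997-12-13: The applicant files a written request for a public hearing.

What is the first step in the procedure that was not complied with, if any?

Step 4

(1) the permitted window runs from 1997-06-18 + 15 = 1997-07-03 to 1997-06-18 + 60 = 1997-08-17; 1997-08-13 falls inside that range.
(2) the permitted window runs from 1997-06-18 + 14 = 1997-07-02 to 1997-06-18 + 66 = 1997-08-23; done 1997-08-22 — within the window.
(3) permitted from 1997-09-11 + 30 days = 1997-10-11 onward; done 1997-10-16 — permitted.
(4) due by 1997-10-16 + 10 days = 1997-10-26; 1997-10-28 misses that deadline by 2 days.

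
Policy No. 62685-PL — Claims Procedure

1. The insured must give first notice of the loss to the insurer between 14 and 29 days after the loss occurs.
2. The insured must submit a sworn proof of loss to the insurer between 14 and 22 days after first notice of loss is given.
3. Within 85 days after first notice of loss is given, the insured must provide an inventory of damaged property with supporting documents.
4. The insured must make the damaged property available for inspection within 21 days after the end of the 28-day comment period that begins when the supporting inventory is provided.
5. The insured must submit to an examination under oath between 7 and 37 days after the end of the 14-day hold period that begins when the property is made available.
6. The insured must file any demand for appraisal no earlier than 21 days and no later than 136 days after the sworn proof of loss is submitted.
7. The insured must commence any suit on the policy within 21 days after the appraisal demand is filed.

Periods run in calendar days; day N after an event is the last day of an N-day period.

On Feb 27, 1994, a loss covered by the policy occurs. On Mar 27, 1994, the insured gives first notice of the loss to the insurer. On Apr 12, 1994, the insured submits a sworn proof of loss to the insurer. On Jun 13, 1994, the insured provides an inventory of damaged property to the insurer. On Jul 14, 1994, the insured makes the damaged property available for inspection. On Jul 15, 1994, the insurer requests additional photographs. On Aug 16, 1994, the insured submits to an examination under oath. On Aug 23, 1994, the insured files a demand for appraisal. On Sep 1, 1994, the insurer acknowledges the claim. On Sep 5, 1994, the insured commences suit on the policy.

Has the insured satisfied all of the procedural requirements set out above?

(1) the permitted window runs from Feb 27, 1994 + 14 = Mar 13, 1994 to Feb 27, 1994 + 29 = Mar 28, 1994; done Mar 27, 1994, which is between those dates.
(2) the permitted window runs from Mar 27, 1994 + 14 = Apr 10, 1994 to Mar 27, 1994 + 22 = Apr 18, 1994; done Apr 12, 1994 — within the window.
(3) due by Mar 27, 1994 + 85 days = Jun 20, 1994; done Jun 13, 1994 — timely.
(4) due by Jul 11, 1994 + 21 days = Aug 1, 1994; Jul 14, 1994 is within that limit.
(5) the permitted window runs from Jul 28, 1994 + 7 = Aug 4, 1994 to Jul 28, 1994 + 37 = Sep 3, 1994; done Aug 16, 1994, which is between those dates.
(6) the permitted window runs from Apr 12, 1994 + 21 = May 3, 1994 to Apr 12, 1994 + 136 = Aug 26, 1994; Aug 23, 1994 falls inside that range.
(7) due by Aug 23, 1994 + 21 days = Sep 13, 1994; Sep 5, 1994 is within that limit.

Yes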